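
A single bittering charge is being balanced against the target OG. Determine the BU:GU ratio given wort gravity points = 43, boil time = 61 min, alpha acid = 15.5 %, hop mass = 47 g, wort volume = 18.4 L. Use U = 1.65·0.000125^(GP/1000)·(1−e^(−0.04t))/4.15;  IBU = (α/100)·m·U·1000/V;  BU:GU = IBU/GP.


U = 1.65·0.000125^(43/1000)·(1−e^(−0.04·61))/4.15 = 0.2466
IBU = (15.5/100)·47·0.2466·1000/18.4 = 97.6358
BU:GU = 97.6358/43

2.2706


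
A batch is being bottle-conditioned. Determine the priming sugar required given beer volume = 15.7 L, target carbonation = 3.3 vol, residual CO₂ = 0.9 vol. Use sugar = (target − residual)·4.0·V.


sugar = (3.3 − 0.9)·4.0·15.7

150.7200 g


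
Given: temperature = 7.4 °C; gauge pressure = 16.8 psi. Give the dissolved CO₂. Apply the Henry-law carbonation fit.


vols = (P + 14.695)·(0.01821 + 0.09011·e^(−0.04·T))
vols = (16.8 + 14.695)·(0.01821 + 0.09011·e^(−0.04·7.4))

2.6844 volumes


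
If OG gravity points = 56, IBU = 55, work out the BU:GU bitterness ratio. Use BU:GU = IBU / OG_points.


BU:GU = 55 / 56

0.9821


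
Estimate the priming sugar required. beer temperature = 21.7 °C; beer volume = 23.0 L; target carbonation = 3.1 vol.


residual = 14.695·(0.01821 + 0.09011·e^(−0.04·T));  sugar = (target − residual)·4.0·V
residual = 14.695·(0.01821 + 0.09011·e^(−0.04·21.7)) = 0.8235
sugar = (3.1 − 0.8235)·4.0·23.0

209.4409 g


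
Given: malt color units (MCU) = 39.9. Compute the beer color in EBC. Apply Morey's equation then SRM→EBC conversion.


SRM = 1.4922·MCU^0.6859;  EBC = SRM·1.97
SRM = 1.4922·39.9^0.6859 = 18.7040
EBC = 18.7040·1.97

36.8469 EBC


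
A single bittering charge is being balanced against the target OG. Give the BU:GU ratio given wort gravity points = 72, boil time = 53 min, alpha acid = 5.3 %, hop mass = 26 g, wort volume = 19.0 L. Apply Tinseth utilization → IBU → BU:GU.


U = 1.65·0.000125^(GP/1000)·(1−e^(−0.04t))/4.15;  IBU = (α/100)·m·U·1000/V;  BU:GU = IBU/GP
U = 1.65·0.000125^(72/1000)·(1−e^(−0.04·53))/4.15 = 0.1832
IBU = (5.3/100)·26·0.1832·1000/19.0 = 13.2854
BU:GU = 13.2854/72

0.1845


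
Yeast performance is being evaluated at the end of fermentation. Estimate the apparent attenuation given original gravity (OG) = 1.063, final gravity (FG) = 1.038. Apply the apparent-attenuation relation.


AA = (OG − FG)/(OG − 1) · 100
AA = (1.063 − 1.038)/(1.063 − 1) · 100

39.6825 %


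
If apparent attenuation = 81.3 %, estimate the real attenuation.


RA = AA · 0.8192
RA = 81.3 · 0.8192

66.6010 %


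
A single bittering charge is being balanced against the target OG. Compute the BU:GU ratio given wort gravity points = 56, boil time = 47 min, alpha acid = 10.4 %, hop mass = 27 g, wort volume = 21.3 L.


U = 1.65·0.000125^(GP/1000)·(1−e^(−0.04t))/4.15;  IBU = (α/100)·m·U·1000/V;  BU:GU = IBU/GP
U = 1.65·0.000125^(56/1000)·(1−e^(−0.04·47))/4.15 = 0.2037
IBU = (10.4/100)·27·0.2037·1000/21.3 = 26.8518
BU:GU = 26.8518/56

0.4795


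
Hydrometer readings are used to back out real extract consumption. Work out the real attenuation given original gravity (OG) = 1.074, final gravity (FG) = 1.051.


AA = (OG−FG)/(OG−1)·100;  RA = AA·0.8192
AA = (1.074 − 1.051)/(1.074 − 1)·100 = 31.0811
RA = 31.0811·0.8192

25.4616 %


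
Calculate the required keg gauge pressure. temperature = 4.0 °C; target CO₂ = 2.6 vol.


psi = vols/(0.01821 + 0.09011·e^(−0.04·T)) − 14.695
psi = 2.6/(0.01821 + 0.09011·e^(−0.04·4.0)) − 14.695

12.6744 psi


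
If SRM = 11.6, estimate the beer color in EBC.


EBC = SRM · 1.97
EBC = 11.6 · 1.97

22.8520 EBC


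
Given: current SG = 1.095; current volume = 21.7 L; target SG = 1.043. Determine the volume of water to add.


V_water = V·((SG_curr − 1)/(SG_target − 1) − 1)
V_water = 21.7·((1.095 − 1)/(1.043 − 1) − 1)

26.2419 L


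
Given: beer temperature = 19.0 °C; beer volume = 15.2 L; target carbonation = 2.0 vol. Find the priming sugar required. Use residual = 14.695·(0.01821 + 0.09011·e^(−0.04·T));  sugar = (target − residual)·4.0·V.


residual = 14.695·(0.01821 + 0.09011·e^(−0.04·19.0)) = 0.8869
sugar = (2.0 − 0.8869)·4.0·15.2

67.6787 g


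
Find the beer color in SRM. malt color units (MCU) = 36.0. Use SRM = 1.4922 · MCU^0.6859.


SRM = 1.4922 · 36.0^0.6859

17.4299 SRM


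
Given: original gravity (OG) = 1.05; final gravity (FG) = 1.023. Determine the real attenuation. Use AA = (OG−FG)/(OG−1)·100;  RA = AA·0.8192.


AA = (1.05 − 1.023)/(1.05 − 1)·100 = 54.0000
RA = 54.0000·0.8192

44.2368 %


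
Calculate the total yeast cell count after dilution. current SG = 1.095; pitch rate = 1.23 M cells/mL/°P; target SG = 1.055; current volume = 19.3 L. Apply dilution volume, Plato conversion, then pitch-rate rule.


V_w = V·((SG_c−1)/(SG_t−1)−1);  °P = 259 − 259/SG_t;  cells = rate·(V+V_w)·°P
V_w = 19.3·((1.095−1)/(1.055−1)−1) = 14.0364
V_final = 19.3 + 14.0364 = 33.3364
°P = 259 − 259/1.055 = 13.5024
cells = 1.23·33.3364·13.5024

553.6475 billion cells


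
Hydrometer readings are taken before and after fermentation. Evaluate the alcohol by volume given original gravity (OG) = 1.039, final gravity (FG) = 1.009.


ABV = (OG − FG) · 131.25
ABV = (1.039 − 1.009) · 131.25

3.9375 % ABV


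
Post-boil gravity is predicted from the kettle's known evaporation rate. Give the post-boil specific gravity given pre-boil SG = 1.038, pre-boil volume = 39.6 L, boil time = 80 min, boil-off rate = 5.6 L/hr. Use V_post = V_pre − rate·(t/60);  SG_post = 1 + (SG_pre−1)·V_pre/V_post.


V_post = 39.6 − 5.6·(80/60) = 32.1333
SG_post = 1 + (1.038 − 1)·39.6/32.1333

1.0468


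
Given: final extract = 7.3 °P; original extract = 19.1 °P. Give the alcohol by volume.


SG = 259/(259 − P);  ABV = (OG − FG)·131.25
OG = 259/(259 − 19.1) = 1.0796
FG = 259/(259 − 7.3) = 1.0290
ABV = (1.0796 − 1.0290)·131.25

6.6431 % ABV


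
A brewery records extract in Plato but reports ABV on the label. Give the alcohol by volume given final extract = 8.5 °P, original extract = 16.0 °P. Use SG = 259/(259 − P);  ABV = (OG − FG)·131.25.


OG = 259/(259 − 16.0) = 1.0658
FG = 259/(259 − 8.5) = 1.0339
ABV = (1.0658 − 1.0339)·131.25

4.1884 % ABV


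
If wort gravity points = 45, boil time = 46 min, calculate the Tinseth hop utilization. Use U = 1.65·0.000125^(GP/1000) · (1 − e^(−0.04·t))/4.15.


bigness = 1.65·0.000125^(45/1000) = 1.1011
boil_factor = (1 − e^(−0.04·46))/4.15 = 0.2027
U = 1.1011 · 0.2027

0.2232


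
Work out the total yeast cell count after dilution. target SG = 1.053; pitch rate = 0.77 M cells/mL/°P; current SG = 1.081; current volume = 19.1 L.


V_w = V·((SG_c−1)/(SG_t−1)−1);  °P = 259 − 259/SG_t;  cells = rate·(V+V_w)·°P
V_w = 19.1·((1.081−1)/(1.053−1)−1) = 10.0906
V_final = 19.1 + 10.0906 = 29.1906
°P = 259 − 259/1.053 = 13.0361
cells = 0.77·29.1906·13.0361

293.0087 billion cells


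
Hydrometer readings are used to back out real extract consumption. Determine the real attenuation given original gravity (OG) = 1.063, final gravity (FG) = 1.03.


AA = (OG−FG)/(OG−1)·100;  RA = AA·0.8192
AA = (1.063 − 1.03)/(1.063 − 1)·100 = 52.3810
RA = 52.3810·0.8192

42.9105 %


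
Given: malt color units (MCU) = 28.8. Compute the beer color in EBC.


SRM = 1.4922·MCU^0.6859;  EBC = SRM·1.97
SRM = 1.4922·28.8^0.6859 = 14.9563
EBC = 14.9563·1.97

29.4639 EBC


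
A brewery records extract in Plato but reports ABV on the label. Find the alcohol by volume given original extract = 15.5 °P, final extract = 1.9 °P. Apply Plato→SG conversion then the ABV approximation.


SG = 259/(259 − P);  ABV = (OG − FG)·131.25
OG = 259/(259 − 15.5) = 1.0637
FG = 259/(259 − 1.9) = 1.0074
ABV = (1.0637 − 1.0074)·131.25

7.3848 % ABV


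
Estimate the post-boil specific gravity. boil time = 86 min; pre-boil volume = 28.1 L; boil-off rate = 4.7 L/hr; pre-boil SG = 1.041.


V_post = V_pre − rate·(t/60);  SG_post = 1 + (SG_pre−1)·V_pre/V_post
V_post = 28.1 − 4.7·(86/60) = 21.3633
SG_post = 1 + (1.041 − 1)·28.1/21.3633

1.0539


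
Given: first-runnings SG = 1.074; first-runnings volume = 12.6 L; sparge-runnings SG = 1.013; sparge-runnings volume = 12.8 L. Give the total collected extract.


total = Σ (SG_i − 1)·1000·V_i
first = (1.074 − 1)·1000·12.6 = 932.4000
sparge = (1.013 − 1)·1000·12.8 = 166.4000
total = 932.4000 + 166.4000

1098.8000 gravity·L


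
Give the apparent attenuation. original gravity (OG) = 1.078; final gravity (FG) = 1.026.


AA = (OG − FG)/(OG − 1) · 100
AA = (1.078 − 1.026)/(1.078 − 1) · 100

66.6667 %


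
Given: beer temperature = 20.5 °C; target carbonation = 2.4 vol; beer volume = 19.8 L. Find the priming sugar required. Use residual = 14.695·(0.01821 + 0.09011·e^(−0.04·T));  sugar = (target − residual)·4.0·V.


residual = 14.695·(0.01821 + 0.09011·e^(−0.04·20.5)) = 0.8508
sugar = (2.4 − 0.8508)·4.0·19.8

122.6966 g


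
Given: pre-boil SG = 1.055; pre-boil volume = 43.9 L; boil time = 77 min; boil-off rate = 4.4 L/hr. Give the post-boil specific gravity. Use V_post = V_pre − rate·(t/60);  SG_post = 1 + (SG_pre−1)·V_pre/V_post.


V_post = 43.9 − 4.4·(77/60) = 38.2533
SG_post = 1 + (1.055 − 1)·43.9/38.2533

1.0631


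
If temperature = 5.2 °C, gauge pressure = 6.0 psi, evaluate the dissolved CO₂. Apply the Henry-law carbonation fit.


vols = (P + 14.695)·(0.01821 + 0.09011·e^(−0.04·T))
vols = (6.0 + 14.695)·(0.01821 + 0.09011·e^(−0.04·5.2))

1.8915 volumes


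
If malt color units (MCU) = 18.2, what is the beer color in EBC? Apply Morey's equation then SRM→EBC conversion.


SRM = 1.4922·MCU^0.6859;  EBC = SRM·1.97
SRM = 1.4922·18.2^0.6859 = 10.9172
EBC = 10.9172·1.97

21.5068 EBC


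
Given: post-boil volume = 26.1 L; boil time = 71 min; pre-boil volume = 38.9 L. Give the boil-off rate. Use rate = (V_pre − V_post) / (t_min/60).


rate = (38.9 − 26.1) / (71/60)

10.8169 L/hr


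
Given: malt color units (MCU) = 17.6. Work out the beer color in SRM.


SRM = 1.4922 · MCU^0.6859
SRM = 1.4922 · 17.6^0.6859

10.6690 SRM


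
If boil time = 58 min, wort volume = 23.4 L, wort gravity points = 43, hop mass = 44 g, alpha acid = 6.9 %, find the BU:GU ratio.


U = 1.65·0.000125^(GP/1000)·(1−e^(−0.04t))/4.15;  IBU = (α/100)·m·U·1000/V;  BU:GU = IBU/GP
U = 1.65·0.000125^(43/1000)·(1−e^(−0.04·58))/4.15 = 0.2436
IBU = (6.9/100)·44·0.2436·1000/23.4 = 31.6056
BU:GU = 31.6056/43

0.7350


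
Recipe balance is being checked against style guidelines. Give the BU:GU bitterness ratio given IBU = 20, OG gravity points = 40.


BU:GU = IBU / OG_points
BU:GU = 20 / 40

0.5000


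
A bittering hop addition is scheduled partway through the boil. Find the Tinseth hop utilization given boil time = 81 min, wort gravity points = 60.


U = 1.65·0.000125^(GP/1000) · (1 − e^(−0.04·t))/4.15
bigness = 1.65·0.000125^(60/1000) = 0.9623
boil_factor = (1 − e^(−0.04·81))/4.15 = 0.2315
U = 0.9623 · 0.2315

0.2228


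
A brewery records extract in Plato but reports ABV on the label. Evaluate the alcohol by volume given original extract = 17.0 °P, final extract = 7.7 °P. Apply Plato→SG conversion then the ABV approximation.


SG = 259/(259 − P);  ABV = (OG − FG)·131.25
OG = 259/(259 − 17.0) = 1.0702
FG = 259/(259 − 7.7) = 1.0306
ABV = (1.0702 − 1.0306)·131.25

5.1985 % ABV


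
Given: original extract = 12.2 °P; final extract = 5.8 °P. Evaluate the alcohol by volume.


SG = 259/(259 − P);  ABV = (OG − FG)·131.25
OG = 259/(259 − 12.2) = 1.0494
FG = 259/(259 − 5.8) = 1.0229
ABV = (1.0494 − 1.0229)·131.25

3.4815 % ABV


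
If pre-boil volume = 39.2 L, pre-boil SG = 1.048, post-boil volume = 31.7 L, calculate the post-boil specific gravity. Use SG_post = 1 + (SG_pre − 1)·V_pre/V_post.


pts_pre = (1.048 − 1)·1000 = 48.0000
pts_post = 48.0000·39.2/31.7 = 59.3565
SG_post = 1 + 59.3565/1000

1.0594


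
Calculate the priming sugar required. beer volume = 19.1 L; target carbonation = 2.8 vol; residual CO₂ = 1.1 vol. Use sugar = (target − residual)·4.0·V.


sugar = (2.8 − 1.1)·4.0·19.1

129.8800 g


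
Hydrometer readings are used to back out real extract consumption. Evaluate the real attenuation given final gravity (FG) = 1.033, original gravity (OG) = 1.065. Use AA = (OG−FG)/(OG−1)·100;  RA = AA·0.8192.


AA = (1.065 − 1.033)/(1.065 − 1)·100 = 49.2308
RA = 49.2308·0.8192

40.3298 %


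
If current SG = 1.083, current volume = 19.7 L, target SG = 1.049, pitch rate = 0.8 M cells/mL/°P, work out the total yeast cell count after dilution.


V_w = V·((SG_c−1)/(SG_t−1)−1);  °P = 259 − 259/SG_t;  cells = rate·(V+V_w)·°P
V_w = 19.7·((1.083−1)/(1.049−1)−1) = 13.6694
V_final = 19.7 + 13.6694 = 33.3694
°P = 259 − 259/1.049 = 12.0982
cells = 0.8·33.3694·12.0982

322.9673 billion cells


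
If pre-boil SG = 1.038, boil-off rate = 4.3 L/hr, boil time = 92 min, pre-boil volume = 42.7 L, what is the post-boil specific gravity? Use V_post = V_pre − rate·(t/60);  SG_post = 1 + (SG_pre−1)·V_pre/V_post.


V_post = 42.7 − 4.3·(92/60) = 36.1067
SG_post = 1 + (1.038 − 1)·42.7/36.1067

1.0449


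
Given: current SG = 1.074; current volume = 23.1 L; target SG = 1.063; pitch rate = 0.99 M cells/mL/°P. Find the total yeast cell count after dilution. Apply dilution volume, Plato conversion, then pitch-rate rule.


V_w = V·((SG_c−1)/(SG_t−1)−1);  °P = 259 − 259/SG_t;  cells = rate·(V+V_w)·°P
V_w = 23.1·((1.074−1)/(1.063−1)−1) = 4.0333
V_final = 23.1 + 4.0333 = 27.1333
°P = 259 − 259/1.063 = 15.3500
cells = 0.99·27.1333·15.3500

412.3304 billion cells


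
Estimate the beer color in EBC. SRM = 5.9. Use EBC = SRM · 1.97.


EBC = 5.9 · 1.97

11.6230 EBC


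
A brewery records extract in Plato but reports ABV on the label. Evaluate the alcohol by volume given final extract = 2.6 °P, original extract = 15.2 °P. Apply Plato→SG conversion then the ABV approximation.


SG = 259/(259 − P);  ABV = (OG − FG)·131.25
OG = 259/(259 − 15.2) = 1.0623
FG = 259/(259 − 2.6) = 1.0101
ABV = (1.0623 − 1.0101)·131.25

6.8520 % ABV


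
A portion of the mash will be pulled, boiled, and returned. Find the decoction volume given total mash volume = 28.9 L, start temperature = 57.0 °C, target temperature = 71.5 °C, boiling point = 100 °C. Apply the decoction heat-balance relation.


V_dec = V_total·(T_target − T_start)/(T_boil − T_start)
V_dec = 28.9·(71.5 − 57.0)/(100 − 57.0)

9.7453 L


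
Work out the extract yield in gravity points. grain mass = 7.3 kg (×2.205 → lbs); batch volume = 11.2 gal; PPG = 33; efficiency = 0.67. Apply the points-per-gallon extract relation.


points = lbs × PPG × eff / vol
lbs = 7.3 × 2.205 = 16.0965
points = 16.0965 × 33 × 0.67 / 11.2

31.7762 points


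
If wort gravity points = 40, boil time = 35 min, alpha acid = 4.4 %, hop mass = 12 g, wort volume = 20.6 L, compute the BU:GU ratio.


U = 1.65·0.000125^(GP/1000)·(1−e^(−0.04t))/4.15;  IBU = (α/100)·m·U·1000/V;  BU:GU = IBU/GP
U = 1.65·0.000125^(40/1000)·(1−e^(−0.04·35))/4.15 = 0.2091
IBU = (4.4/100)·12·0.2091·1000/20.6 = 5.3593
BU:GU = 5.3593/40

0.1340


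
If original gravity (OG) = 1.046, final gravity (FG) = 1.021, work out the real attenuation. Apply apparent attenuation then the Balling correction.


AA = (OG−FG)/(OG−1)·100;  RA = AA·0.8192
AA = (1.046 − 1.021)/(1.046 − 1)·100 = 54.3478
RA = 54.3478·0.8192

44.5217 %


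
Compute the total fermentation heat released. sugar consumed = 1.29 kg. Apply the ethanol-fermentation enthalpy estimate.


Q = m_sugar · 590 kJ/kg
Q = 1.29 · 590

761.1000 kJ


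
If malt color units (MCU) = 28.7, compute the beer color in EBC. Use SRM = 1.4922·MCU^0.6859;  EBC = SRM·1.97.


SRM = 1.4922·28.7^0.6859 = 14.9207
EBC = 14.9207·1.97

29.3937 EBC


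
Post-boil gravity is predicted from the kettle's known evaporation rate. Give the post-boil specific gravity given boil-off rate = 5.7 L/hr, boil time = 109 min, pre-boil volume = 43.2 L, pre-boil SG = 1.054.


V_post = V_pre − rate·(t/60);  SG_post = 1 + (SG_pre−1)·V_pre/V_post
V_post = 43.2 − 5.7·(109/60) = 32.8450
SG_post = 1 + (1.054 − 1)·43.2/32.8450

1.0710


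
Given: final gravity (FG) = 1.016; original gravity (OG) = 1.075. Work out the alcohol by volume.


ABV = (OG − FG) · 131.25
ABV = (1.075 − 1.016) · 131.25

7.7437 % ABV


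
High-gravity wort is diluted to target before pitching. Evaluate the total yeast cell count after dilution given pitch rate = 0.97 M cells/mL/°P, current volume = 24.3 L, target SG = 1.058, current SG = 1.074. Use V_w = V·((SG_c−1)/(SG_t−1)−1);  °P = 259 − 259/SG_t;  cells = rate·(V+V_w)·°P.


V_w = 24.3·((1.074−1)/(1.058−1)−1) = 6.7034
V_final = 24.3 + 6.7034 = 31.0034
°P = 259 − 259/1.058 = 14.1985
cells = 0.97·31.0034·14.1985

426.9960 billion cells


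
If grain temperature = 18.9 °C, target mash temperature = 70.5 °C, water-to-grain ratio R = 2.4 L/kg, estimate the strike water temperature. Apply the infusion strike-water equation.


T_strike = (0.41/R)·(T_mash − T_grain) + T_mash
T_strike = (0.41/2.4)·(70.5 − 18.9) + 70.5

79.3150 °C


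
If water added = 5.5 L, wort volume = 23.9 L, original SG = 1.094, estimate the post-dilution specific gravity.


SG_new = 1 + (SG_old − 1)·V_old/(V_old + V_water)
pts = (1.094 − 1)·1000·23.9/(23.9 + 5.5) = 76.4150
SG_new = 1 + 76.4150/1000

1.0764


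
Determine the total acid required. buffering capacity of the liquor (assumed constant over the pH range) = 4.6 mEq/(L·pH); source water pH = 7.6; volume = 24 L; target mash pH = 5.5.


acid = buffering capacity · (pH_source − pH_target) · V
acid = 4.6 · (7.6 − 5.5) · 24

231.8400 mEq


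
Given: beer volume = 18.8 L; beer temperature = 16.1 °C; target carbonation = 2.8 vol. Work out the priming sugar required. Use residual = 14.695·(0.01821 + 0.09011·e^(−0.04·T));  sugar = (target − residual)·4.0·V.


residual = 14.695·(0.01821 + 0.09011·e^(−0.04·16.1)) = 0.9630
sugar = (2.8 − 0.9630)·4.0·18.8

138.1400 g


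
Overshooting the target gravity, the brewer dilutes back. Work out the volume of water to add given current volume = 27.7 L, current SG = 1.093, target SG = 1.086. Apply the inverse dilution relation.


V_water = V·((SG_curr − 1)/(SG_target − 1) − 1)
V_water = 27.7·((1.093 − 1)/(1.086 − 1) − 1)

2.2547 L


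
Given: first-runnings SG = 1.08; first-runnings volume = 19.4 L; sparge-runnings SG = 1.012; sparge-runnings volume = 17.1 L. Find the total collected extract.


total = Σ (SG_i − 1)·1000·V_i
first = (1.08 − 1)·1000·19.4 = 1552.0000
sparge = (1.012 − 1)·1000·17.1 = 205.2000
total = 1552.0000 + 205.2000

1757.2000 gravity·L


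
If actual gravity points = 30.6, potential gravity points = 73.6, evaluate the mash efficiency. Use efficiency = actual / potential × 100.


efficiency = 30.6 / 73.6 × 100

41.5761 %


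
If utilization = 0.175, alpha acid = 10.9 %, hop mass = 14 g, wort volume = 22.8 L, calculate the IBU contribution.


IBU = (α/100)·mass·U·1000 / V
IBU = (10.9/100)·14·0.175·1000 / 22.8

11.7127 IBU


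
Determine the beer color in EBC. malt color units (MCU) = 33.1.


SRM = 1.4922·MCU^0.6859;  EBC = SRM·1.97
SRM = 1.4922·33.1^0.6859 = 16.4542
EBC = 16.4542·1.97

32.4148 EBC


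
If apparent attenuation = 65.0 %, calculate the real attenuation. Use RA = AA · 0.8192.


RA = 65.0 · 0.8192

53.2480 %


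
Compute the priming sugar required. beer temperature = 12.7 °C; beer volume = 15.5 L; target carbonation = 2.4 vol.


residual = 14.695·(0.01821 + 0.09011·e^(−0.04·T));  sugar = (target − residual)·4.0·V
residual = 14.695·(0.01821 + 0.09011·e^(−0.04·12.7)) = 1.0643
sugar = (2.4 − 1.0643)·4.0·15.5

82.8107 g


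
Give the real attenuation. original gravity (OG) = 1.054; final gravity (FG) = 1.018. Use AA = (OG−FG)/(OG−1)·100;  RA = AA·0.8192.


AA = (1.054 − 1.018)/(1.054 − 1)·100 = 66.6667
RA = 66.6667·0.8192

54.6133 %


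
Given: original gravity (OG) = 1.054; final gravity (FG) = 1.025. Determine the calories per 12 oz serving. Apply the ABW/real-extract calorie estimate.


ABW = (OG−FG)·131.25·0.79/FG;  °P = 259 − 259/SG (for OG→OE and FG→AE);  RE = 0.1808·OE + 0.8192·AE;  Cal = (6.9·ABW + 4·(RE−0.1))·FG·3.55
ABW = (1.054 − 1.025)·131.25·0.79/1.025 = 2.9336
OE = 259 − 259/1.054 = 13.2694 °P
AE = 259 − 259/1.025 = 6.3171 °P
RE = 0.1808·13.2694 + 0.8192·6.3171 = 7.5741 °P
Cal = (6.9·2.9336 + 4·(7.5741−0.1))·1.025·3.55

182.4399 kcal


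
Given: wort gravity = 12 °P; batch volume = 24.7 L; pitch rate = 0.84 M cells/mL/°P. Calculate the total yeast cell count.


cells (billions) = rate · V_L · °P
cells = 0.84 · 24.7 · 12

248.9760 billion cells


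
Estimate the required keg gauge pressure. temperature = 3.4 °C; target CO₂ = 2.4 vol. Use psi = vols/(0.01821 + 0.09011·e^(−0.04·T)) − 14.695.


psi = 2.4/(0.01821 + 0.09011·e^(−0.04·3.4)) − 14.695

10.0826 psi


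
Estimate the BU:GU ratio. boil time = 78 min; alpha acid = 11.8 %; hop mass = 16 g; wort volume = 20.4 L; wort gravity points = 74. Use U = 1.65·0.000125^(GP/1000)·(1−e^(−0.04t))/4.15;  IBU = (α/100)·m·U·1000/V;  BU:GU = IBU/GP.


U = 1.65·0.000125^(74/1000)·(1−e^(−0.04·78))/4.15 = 0.1954
IBU = (11.8/100)·16·0.1954·1000/20.4 = 18.0870
BU:GU = 18.0870/74

0.2444


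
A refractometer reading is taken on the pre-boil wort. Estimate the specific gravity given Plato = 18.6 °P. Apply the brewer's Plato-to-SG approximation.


SG = 259/(259 − P)
SG = 259/(259 − 18.6)

1.0774


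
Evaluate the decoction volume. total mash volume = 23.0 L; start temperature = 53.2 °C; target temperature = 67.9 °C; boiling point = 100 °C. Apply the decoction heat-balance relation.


V_dec = V_total·(T_target − T_start)/(T_boil − T_start)
V_dec = 23.0·(67.9 − 53.2)/(100 − 53.2)

7.2244 L


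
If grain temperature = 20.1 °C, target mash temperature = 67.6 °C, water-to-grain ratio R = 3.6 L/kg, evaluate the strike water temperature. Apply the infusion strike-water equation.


T_strike = (0.41/R)·(T_mash − T_grain) + T_mash
T_strike = (0.41/3.6)·(67.6 − 20.1) + 67.6

73.0097 °C


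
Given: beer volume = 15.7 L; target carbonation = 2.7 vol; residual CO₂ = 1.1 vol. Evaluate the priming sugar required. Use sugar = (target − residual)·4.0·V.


sugar = (2.7 − 1.1)·4.0·15.7

100.4800 g


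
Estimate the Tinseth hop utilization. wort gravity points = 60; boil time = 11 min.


U = 1.65·0.000125^(GP/1000) · (1 − e^(−0.04·t))/4.15
bigness = 1.65·0.000125^(60/1000) = 0.9623
boil_factor = (1 − e^(−0.04·11))/4.15 = 0.0858
U = 0.9623 · 0.0858

0.0825


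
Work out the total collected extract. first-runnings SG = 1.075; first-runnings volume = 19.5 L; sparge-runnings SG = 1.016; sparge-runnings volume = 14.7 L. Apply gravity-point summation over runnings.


total = Σ (SG_i − 1)·1000·V_i
first = (1.075 − 1)·1000·19.5 = 1462.5000
sparge = (1.016 − 1)·1000·14.7 = 235.2000
total = 1462.5000 + 235.2000

1697.7000 gravity·L


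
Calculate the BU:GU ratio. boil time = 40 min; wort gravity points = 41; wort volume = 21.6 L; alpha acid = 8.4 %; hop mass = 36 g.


U = 1.65·0.000125^(GP/1000)·(1−e^(−0.04t))/4.15;  IBU = (α/100)·m·U·1000/V;  BU:GU = IBU/GP
U = 1.65·0.000125^(41/1000)·(1−e^(−0.04·40))/4.15 = 0.2195
IBU = (8.4/100)·36·0.2195·1000/21.6 = 30.7324
BU:GU = 30.7324/41

0.7496


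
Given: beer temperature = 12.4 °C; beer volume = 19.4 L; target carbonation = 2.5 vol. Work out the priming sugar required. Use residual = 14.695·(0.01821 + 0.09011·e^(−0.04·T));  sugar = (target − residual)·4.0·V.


residual = 14.695·(0.01821 + 0.09011·e^(−0.04·12.4)) = 1.0740
sugar = (2.5 − 1.0740)·4.0·19.4

110.6605 g


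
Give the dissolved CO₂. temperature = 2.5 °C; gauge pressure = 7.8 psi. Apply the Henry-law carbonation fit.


vols = (P + 14.695)·(0.01821 + 0.09011·e^(−0.04·T))
vols = (7.8 + 14.695)·(0.01821 + 0.09011·e^(−0.04·2.5))

2.2438 volumes


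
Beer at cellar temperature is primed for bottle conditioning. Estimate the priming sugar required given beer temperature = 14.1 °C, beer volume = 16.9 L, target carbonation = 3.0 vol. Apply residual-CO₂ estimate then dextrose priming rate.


residual = 14.695·(0.01821 + 0.09011·e^(−0.04·T));  sugar = (target − residual)·4.0·V
residual = 14.695·(0.01821 + 0.09011·e^(−0.04·14.1)) = 1.0210
sugar = (3.0 − 1.0210)·4.0·16.9

133.7836 g


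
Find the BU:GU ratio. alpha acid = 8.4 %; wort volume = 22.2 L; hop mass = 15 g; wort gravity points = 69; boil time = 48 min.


U = 1.65·0.000125^(GP/1000)·(1−e^(−0.04t))/4.15;  IBU = (α/100)·m·U·1000/V;  BU:GU = IBU/GP
U = 1.65·0.000125^(69/1000)·(1−e^(−0.04·48))/4.15 = 0.1825
IBU = (8.4/100)·15·0.1825·1000/22.2 = 10.3583
BU:GU = 10.3583/69

0.1501


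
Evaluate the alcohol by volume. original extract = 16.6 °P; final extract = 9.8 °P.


SG = 259/(259 − P);  ABV = (OG − FG)·131.25
OG = 259/(259 − 16.6) = 1.0685
FG = 259/(259 − 9.8) = 1.0393
ABV = (1.0685 − 1.0393)·131.25

3.8267 % ABV


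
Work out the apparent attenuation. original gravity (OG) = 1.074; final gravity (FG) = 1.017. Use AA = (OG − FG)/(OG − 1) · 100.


AA = (1.074 − 1.017)/(1.074 − 1) · 100

77.0270 %


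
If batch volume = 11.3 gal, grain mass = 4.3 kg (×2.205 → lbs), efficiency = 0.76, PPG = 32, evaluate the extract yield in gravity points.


points = lbs × PPG × eff / vol
lbs = 4.3 × 2.205 = 9.4815
points = 9.4815 × 32 × 0.76 / 11.3

20.4062 points


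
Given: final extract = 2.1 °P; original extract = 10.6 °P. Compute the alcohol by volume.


SG = 259/(259 − P);  ABV = (OG − FG)·131.25
OG = 259/(259 − 10.6) = 1.0427
FG = 259/(259 − 2.1) = 1.0082
ABV = (1.0427 − 1.0082)·131.25

4.5280 % ABV


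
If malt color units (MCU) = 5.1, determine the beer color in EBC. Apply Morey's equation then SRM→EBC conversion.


SRM = 1.4922·MCU^0.6859;  EBC = SRM·1.97
SRM = 1.4922·5.1^0.6859 = 4.5619
EBC = 4.5619·1.97

8.9870 EBC


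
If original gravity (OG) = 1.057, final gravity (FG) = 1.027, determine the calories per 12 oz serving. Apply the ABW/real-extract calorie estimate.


ABW = (OG−FG)·131.25·0.79/FG;  °P = 259 − 259/SG (for OG→OE and FG→AE);  RE = 0.1808·OE + 0.8192·AE;  Cal = (6.9·ABW + 4·(RE−0.1))·FG·3.55
ABW = (1.057 − 1.027)·131.25·0.79/1.027 = 3.0288
OE = 259 − 259/1.057 = 13.9669 °P
AE = 259 − 259/1.027 = 6.8092 °P
RE = 0.1808·13.9669 + 0.8192·6.8092 = 8.1033 °P
Cal = (6.9·3.0288 + 4·(8.1033−0.1))·1.027·3.55

192.9097 kcal


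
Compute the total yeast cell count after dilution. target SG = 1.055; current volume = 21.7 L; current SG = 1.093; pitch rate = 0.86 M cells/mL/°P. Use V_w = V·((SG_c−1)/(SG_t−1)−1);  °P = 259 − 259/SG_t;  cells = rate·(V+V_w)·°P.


V_w = 21.7·((1.093−1)/(1.055−1)−1) = 14.9927
V_final = 21.7 + 14.9927 = 36.6927
°P = 259 − 259/1.055 = 13.5024
cells = 0.86·36.6927·13.5024

426.0773 billion cells


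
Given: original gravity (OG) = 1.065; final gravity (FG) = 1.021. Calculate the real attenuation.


AA = (OG−FG)/(OG−1)·100;  RA = AA·0.8192
AA = (1.065 − 1.021)/(1.065 − 1)·100 = 67.6923
RA = 67.6923·0.8192

55.4535 %


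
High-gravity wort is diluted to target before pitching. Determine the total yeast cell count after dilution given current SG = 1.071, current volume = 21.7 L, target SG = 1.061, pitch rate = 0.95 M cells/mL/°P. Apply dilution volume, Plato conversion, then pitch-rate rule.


V_w = V·((SG_c−1)/(SG_t−1)−1);  °P = 259 − 259/SG_t;  cells = rate·(V+V_w)·°P
V_w = 21.7·((1.071−1)/(1.061−1)−1) = 3.5574
V_final = 21.7 + 3.5574 = 25.2574
°P = 259 − 259/1.061 = 14.8907
cells = 0.95·25.2574·14.8907

357.2943 billion cells


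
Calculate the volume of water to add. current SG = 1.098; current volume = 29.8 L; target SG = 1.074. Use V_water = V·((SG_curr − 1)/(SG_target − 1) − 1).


V_water = 29.8·((1.098 − 1)/(1.074 − 1) − 1)

9.6649 L


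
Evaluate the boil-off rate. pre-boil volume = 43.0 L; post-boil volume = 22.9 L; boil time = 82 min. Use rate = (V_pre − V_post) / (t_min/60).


rate = (43.0 − 22.9) / (82/60)

14.7073 L/hr


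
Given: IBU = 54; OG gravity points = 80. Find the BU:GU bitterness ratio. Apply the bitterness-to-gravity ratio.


BU:GU = IBU / OG_points
BU:GU = 54 / 80

0.6750


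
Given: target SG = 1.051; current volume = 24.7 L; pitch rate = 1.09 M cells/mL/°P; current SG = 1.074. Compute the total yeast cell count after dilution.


V_w = V·((SG_c−1)/(SG_t−1)−1);  °P = 259 − 259/SG_t;  cells = rate·(V+V_w)·°P
V_w = 24.7·((1.074−1)/(1.051−1)−1) = 11.1392
V_final = 24.7 + 11.1392 = 35.8392
°P = 259 − 259/1.051 = 12.5680
cells = 1.09·35.8392·12.5680

490.9669 billion cells


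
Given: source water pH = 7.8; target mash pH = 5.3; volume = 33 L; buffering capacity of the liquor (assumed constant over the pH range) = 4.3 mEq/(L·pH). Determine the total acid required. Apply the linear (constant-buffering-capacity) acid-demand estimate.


acid = buffering capacity · (pH_source − pH_target) · V
acid = 4.3 · (7.8 − 5.3) · 33

354.7500 mEq


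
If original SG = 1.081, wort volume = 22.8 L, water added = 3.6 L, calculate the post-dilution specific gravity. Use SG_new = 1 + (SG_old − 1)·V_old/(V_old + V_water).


pts = (1.081 − 1)·1000·22.8/(22.8 + 3.6) = 69.9545
SG_new = 1 + 69.9545/1000

1.0700


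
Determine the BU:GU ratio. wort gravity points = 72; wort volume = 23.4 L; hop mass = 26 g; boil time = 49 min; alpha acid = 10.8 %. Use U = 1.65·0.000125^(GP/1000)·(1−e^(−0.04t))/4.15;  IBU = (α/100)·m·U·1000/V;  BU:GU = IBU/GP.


U = 1.65·0.000125^(72/1000)·(1−e^(−0.04·49))/4.15 = 0.1788
IBU = (10.8/100)·26·0.1788·1000/23.4 = 21.4615
BU:GU = 21.4615/72

0.2981


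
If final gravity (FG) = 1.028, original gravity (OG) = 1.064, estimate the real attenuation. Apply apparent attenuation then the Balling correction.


AA = (OG−FG)/(OG−1)·100;  RA = AA·0.8192
AA = (1.064 − 1.028)/(1.064 − 1)·100 = 56.2500
RA = 56.2500·0.8192

46.0800 %


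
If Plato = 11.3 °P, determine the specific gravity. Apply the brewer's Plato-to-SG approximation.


SG = 259/(259 − P)
SG = 259/(259 − 11.3)

1.0456


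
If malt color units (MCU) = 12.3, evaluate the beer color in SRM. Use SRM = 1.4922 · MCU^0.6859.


SRM = 1.4922 · 12.3^0.6859

8.3444 SRM


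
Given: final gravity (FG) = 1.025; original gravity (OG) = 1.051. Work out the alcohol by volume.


ABV = (OG − FG) · 131.25
ABV = (1.051 − 1.025) · 131.25

3.4125 % ABV


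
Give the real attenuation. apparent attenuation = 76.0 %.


RA = AA · 0.8192
RA = 76.0 · 0.8192

62.2592 %


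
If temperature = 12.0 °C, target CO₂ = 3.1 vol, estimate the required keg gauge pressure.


psi = vols/(0.01821 + 0.09011·e^(−0.04·T)) − 14.695
psi = 3.1/(0.01821 + 0.09011·e^(−0.04·12.0)) − 14.695

27.2147 psi


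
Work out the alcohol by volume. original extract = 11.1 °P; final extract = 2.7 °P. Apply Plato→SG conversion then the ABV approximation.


SG = 259/(259 − P);  ABV = (OG − FG)·131.25
OG = 259/(259 − 11.1) = 1.0448
FG = 259/(259 − 2.7) = 1.0105
ABV = (1.0448 − 1.0105)·131.25

4.4942 % ABV


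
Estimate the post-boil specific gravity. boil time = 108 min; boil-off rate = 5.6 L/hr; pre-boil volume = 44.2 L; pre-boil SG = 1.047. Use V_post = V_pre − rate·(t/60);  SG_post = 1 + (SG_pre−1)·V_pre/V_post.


V_post = 44.2 − 5.6·(108/60) = 34.1200
SG_post = 1 + (1.047 − 1)·44.2/34.1200

1.0609


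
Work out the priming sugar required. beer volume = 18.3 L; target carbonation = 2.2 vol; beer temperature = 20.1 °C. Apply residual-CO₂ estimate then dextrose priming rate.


residual = 14.695·(0.01821 + 0.09011·e^(−0.04·T));  sugar = (target − residual)·4.0·V
residual = 14.695·(0.01821 + 0.09011·e^(−0.04·20.1)) = 0.8602
sugar = (2.2 − 0.8602)·4.0·18.3

98.0728 g


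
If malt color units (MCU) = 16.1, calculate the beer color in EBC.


SRM = 1.4922·MCU^0.6859;  EBC = SRM·1.97
SRM = 1.4922·16.1^0.6859 = 10.0367
EBC = 10.0367·1.97

19.7722 EBC


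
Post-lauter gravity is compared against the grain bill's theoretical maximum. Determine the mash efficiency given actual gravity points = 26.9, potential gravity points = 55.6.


efficiency = actual / potential × 100
efficiency = 26.9 / 55.6 × 100

48.3813 %


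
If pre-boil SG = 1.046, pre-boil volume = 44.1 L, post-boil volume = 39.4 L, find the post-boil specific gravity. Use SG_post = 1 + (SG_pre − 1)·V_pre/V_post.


pts_pre = (1.046 − 1)·1000 = 46.0000
pts_post = 46.0000·44.1/39.4 = 51.4873
SG_post = 1 + 51.4873/1000

1.0515


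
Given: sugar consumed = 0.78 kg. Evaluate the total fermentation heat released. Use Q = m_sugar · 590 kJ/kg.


Q = 0.78 · 590

460.2000 kJ


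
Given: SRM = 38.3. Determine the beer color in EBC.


EBC = SRM · 1.97
EBC = 38.3 · 1.97

75.4510 EBC


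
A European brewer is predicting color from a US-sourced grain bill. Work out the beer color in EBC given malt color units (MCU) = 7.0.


SRM = 1.4922·MCU^0.6859;  EBC = SRM·1.97
SRM = 1.4922·7.0^0.6859 = 5.6687
EBC = 5.6687·1.97

11.1672 EBC


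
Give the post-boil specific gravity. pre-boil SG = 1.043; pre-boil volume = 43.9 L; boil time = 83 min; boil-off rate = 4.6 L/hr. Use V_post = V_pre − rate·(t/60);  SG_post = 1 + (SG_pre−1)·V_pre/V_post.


V_post = 43.9 − 4.6·(83/60) = 37.5367
SG_post = 1 + (1.043 − 1)·43.9/37.5367

1.0503


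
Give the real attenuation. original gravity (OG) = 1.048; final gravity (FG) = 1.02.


AA = (OG−FG)/(OG−1)·100;  RA = AA·0.8192
AA = (1.048 − 1.02)/(1.048 − 1)·100 = 58.3333
RA = 58.3333·0.8192

47.7867 %


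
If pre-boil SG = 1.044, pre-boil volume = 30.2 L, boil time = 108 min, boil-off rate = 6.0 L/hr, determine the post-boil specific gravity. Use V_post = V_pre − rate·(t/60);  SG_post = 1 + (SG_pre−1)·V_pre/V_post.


V_post = 30.2 − 6.0·(108/60) = 19.4000
SG_post = 1 + (1.044 − 1)·30.2/19.4000

1.0685


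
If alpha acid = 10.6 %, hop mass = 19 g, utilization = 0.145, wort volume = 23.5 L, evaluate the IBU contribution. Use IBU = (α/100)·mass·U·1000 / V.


IBU = (10.6/100)·19·0.145·1000 / 23.5

12.4268 IBU


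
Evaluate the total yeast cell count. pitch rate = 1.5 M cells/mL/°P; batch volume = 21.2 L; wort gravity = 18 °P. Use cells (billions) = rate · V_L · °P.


cells = 1.5 · 21.2 · 18

572.4000 billion cells


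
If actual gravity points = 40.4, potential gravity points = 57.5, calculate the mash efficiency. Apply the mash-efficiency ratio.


efficiency = actual / potential × 100
efficiency = 40.4 / 57.5 × 100

70.2609 %


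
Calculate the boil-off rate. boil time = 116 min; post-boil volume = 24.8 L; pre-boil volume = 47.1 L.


rate = (V_pre − V_post) / (t_min/60)
rate = (47.1 − 24.8) / (116/60)

11.5345 L/hr


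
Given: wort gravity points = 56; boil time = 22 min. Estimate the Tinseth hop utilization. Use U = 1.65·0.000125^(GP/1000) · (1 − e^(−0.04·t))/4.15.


bigness = 1.65·0.000125^(56/1000) = 0.9975
boil_factor = (1 − e^(−0.04·22))/4.15 = 0.1410
U = 0.9975 · 0.1410

0.1407


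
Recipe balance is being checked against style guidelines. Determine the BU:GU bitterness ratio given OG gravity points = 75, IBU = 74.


BU:GU = IBU / OG_points
BU:GU = 74 / 75

0.9867


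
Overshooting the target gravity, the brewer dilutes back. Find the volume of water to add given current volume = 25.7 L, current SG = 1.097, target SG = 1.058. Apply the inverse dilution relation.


V_water = V·((SG_curr − 1)/(SG_target − 1) − 1)
V_water = 25.7·((1.097 − 1)/(1.058 − 1) − 1)

17.2810 L


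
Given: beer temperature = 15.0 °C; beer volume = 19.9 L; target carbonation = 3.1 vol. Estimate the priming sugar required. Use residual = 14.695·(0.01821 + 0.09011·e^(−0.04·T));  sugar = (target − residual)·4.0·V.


residual = 14.695·(0.01821 + 0.09011·e^(−0.04·15.0)) = 0.9943
sugar = (3.1 − 0.9943)·4.0·19.9

167.6126 g


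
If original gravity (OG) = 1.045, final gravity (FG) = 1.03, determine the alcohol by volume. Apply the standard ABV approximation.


ABV = (OG − FG) · 131.25
ABV = (1.045 − 1.03) · 131.25

1.9687 % ABV


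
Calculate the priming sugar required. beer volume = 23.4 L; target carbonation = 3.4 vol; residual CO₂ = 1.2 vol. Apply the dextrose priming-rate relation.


sugar = (target − residual)·4.0·V
sugar = (3.4 − 1.2)·4.0·23.4

205.9200 g


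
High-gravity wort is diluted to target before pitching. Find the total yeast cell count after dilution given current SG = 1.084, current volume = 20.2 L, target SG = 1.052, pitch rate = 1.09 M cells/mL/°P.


V_w = V·((SG_c−1)/(SG_t−1)−1);  °P = 259 − 259/SG_t;  cells = rate·(V+V_w)·°P
V_w = 20.2·((1.084−1)/(1.052−1)−1) = 12.4308
V_final = 20.2 + 12.4308 = 32.6308
°P = 259 − 259/1.052 = 12.8023
cells = 1.09·32.6308·12.8023

455.3456 billion cells


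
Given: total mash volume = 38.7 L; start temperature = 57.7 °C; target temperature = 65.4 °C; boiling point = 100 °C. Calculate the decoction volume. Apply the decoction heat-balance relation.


V_dec = V_total·(T_target − T_start)/(T_boil − T_start)
V_dec = 38.7·(65.4 − 57.7)/(100 − 57.7)

7.0447 L


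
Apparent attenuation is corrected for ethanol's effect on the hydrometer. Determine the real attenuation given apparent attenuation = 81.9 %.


RA = AA · 0.8192
RA = 81.9 · 0.8192

67.0925 %


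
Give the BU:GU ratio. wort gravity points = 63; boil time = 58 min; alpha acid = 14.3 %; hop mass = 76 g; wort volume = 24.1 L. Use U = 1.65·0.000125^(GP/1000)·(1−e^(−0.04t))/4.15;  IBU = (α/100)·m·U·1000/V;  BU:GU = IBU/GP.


U = 1.65·0.000125^(63/1000)·(1−e^(−0.04·58))/4.15 = 0.2035
IBU = (14.3/100)·76·0.2035·1000/24.1 = 91.7801
BU:GU = 91.7801/63

1.4568


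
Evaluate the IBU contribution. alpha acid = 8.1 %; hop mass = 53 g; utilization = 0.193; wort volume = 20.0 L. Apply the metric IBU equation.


IBU = (α/100)·mass·U·1000 / V
IBU = (8.1/100)·53·0.193·1000 / 20.0

41.4275 IBU


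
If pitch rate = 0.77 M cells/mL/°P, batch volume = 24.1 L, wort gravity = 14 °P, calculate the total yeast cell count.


cells (billions) = rate · V_L · °P
cells = 0.77 · 24.1 · 14

259.7980 billion cells


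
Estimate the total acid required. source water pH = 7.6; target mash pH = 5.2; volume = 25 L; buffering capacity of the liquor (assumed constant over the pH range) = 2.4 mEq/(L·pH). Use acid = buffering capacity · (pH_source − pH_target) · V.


acid = 2.4 · (7.6 − 5.2) · 25

144.0000 mEq


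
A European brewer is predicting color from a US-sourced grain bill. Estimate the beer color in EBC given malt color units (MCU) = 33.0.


SRM = 1.4922·MCU^0.6859;  EBC = SRM·1.97
SRM = 1.4922·33.0^0.6859 = 16.4201
EBC = 16.4201·1.97

32.3476 EBC
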